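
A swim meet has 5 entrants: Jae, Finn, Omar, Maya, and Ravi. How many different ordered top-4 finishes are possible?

This is an ordered selection of 4 from 5: P(5,4).
That gives 5 × 4 × 3 × 2 = 120.

120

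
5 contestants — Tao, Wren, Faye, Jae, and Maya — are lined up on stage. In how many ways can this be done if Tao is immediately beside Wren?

48

Glue Tao and Wren into one block (2 internal orders), leaving 4 units to arrange in a row.
So the count is 2·(4)! = 48.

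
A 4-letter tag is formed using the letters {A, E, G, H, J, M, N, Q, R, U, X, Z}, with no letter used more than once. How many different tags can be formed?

11880

This is a permutation of 4 out of 12: P(12,4) = 12!/8!.
That product is 12 × 11 × 10 × 9 = 11880.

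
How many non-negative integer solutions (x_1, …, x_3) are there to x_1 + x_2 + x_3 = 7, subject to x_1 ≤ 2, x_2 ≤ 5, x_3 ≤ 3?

By stars and bars, unrestricted non-negative solutions to x_1+…+x_3 = 7 number C(7+2,2) = 36.
Subtract solutions that violate a single cap (substitute x_i' = x_i − (cap_i+1)): x_1 ≥ 3 gives C(6,2) = 15; x_2 ≥ 6 gives C(3,2) = 3; x_3 ≥ 4 gives C(5,2) = 10. Together 28.
Add back pairs where two caps are both exceeded: 0 + 1 + 0 = 1.
By inclusion–exclusion the count is 36 − 28 + 1 = 9.

9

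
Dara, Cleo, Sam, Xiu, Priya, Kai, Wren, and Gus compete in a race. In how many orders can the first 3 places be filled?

There are 8 choices for 1st place, 7 for 2nd, and 6 for 3rd.
That gives 8 × 7 × 6 = 336.

336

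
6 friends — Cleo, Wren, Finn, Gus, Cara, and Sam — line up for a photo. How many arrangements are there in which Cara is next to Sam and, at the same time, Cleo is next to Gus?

96

Treat {Cara,Sam} as one block (2 orders) and {Cleo,Gus} as another (2 orders).
That leaves 4 units to arrange: 2 × 2 × 4! = 4 × 24 = 96.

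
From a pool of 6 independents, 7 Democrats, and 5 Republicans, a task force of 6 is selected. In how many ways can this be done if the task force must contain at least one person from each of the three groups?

15470

Total 6-person selections from all 18: C(18,6) = 18564.
Selections missing a whole group: no independents → C(12,6) = 924; no Democrats → C(11,6) = 462; no Republicans → C(13,6) = 1716.
Add back selections omitting two groups (i.e. drawn from a single group): C(6,6) + C(7,6) + C(5,6) = 8.
By inclusion–exclusion: 18564 − 3102 + 8 = 15470.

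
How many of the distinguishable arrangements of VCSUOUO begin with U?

With the first slot taken by U, it remains to arrange the other 6 letters (VCSOUO).
Those 6 letters have O appearing twice, giving (6)!/(2!) = 360.

360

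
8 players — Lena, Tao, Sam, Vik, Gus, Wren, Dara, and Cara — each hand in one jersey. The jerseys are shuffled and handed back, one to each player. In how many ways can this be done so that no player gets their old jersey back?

14833

Let Aᵢ be the assignments in which player i gets their old jersey. We want the size of the complement of A₁∪…∪A_8.
By inclusion–exclusion this is Σ_{j=0}^{8} (−1)^j C(8,j)·(8−j)!.
Computing: 40320 − 40320 + 20160 − 6720 + 1680 − 336 + 56 − 8 + 1 = 14833.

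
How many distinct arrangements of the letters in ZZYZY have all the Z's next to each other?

Treat the 3 copies of Z as a single block. The multiset to arrange is then {ZZZ, Y, Y}, 3 items in all.
That gives (3)!/(2!) = 3 arrangements.

3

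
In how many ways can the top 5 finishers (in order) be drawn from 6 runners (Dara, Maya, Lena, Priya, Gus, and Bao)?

720

This is an ordered selection of 5 from 6: P(6,5).
That gives 6 × 5 × 4 × 3 × 2 = 720.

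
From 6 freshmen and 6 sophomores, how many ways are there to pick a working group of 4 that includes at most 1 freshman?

Split by how many freshmen are chosen (0 through 1).
Sum: C(6,0)·C(6,4) + C(6,1)·C(6,3) = 15 + 120 = 135.

135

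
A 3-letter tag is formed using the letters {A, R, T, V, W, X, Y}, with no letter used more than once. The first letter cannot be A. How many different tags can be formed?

The first letter has 7−1 = 6 choices (anything except A).
The remaining 2 letters are filled from the other 6 symbols without repetition: 6 × 5 = 30.
Total: 6 × 30 = 180.

180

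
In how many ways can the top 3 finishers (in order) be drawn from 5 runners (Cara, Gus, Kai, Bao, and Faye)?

60

This is an ordered selection of 3 from 5: P(5,3).
That gives 5 × 4 × 3 = 60.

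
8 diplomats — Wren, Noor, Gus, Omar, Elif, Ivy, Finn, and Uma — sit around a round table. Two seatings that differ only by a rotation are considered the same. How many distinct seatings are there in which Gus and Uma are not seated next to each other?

3600

Without the restriction there are (7)! = 5040 seatings.
Seatings with Gus beside Uma: treat them as a block with 2 internal orders, giving 2 × (6)! = 1440.
Subtracting, 5040 − 1440 = 3600.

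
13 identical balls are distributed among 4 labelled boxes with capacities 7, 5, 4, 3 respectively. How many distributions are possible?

By stars and bars, unrestricted non-negative solutions to x_1+…+x_4 = 13 number C(13+3,3) = 560.
Subtract solutions that violate a single cap (substitute x_i' = x_i − (cap_i+1)): x_1 ≥ 8 gives C(8,3) = 56; x_2 ≥ 6 gives C(10,3) = 120; x_3 ≥ 5 gives C(11,3) = 165; x_4 ≥ 4 gives C(12,3) = 220. Together 561.
Add back pairs where two caps are both exceeded: 0 + 1 + 4 + 10 + 20 + 35 = 70.
By inclusion–exclusion the count is 560 − 561 + 70 = 69.

69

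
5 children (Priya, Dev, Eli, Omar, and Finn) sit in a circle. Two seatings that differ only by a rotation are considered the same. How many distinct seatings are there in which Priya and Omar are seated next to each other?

12

Treat {Priya, Omar} as one unit (2 internal orders) and seat the resulting 4 units around the table: (3)! circular arrangements.
So 2 × (3)! = 2 × 6 = 12.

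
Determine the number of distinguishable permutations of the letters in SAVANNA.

420

SAVANNA has 7 letters with A appearing 3 times and N appearing twice.
The number of distinct arrangements is 7!/(3!·2!) = 5040/12 = 420.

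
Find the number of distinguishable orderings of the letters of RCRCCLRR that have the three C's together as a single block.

30

Treat the 3 copies of C as a single block. The multiset to arrange is then {CCC, L, R, R, R, R}, 6 items in all.
That gives (6)!/(4!) = 30 arrangements.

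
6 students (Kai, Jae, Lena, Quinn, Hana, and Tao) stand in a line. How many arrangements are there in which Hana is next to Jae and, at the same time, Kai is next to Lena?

96

Treat {Hana,Jae} as one block (2 orders) and {Kai,Lena} as another (2 orders).
That leaves 4 units to arrange: 2 × 2 × 4! = 4 × 24 = 96.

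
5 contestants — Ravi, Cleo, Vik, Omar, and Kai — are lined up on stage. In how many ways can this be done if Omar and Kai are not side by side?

There are 5! = 120 arrangements in all. If Omar and Kai are adjacent, merging them into one block gives 2·(4)! = 48 arrangements.
So 120 − 48 = 72 arrangements keep them apart.

72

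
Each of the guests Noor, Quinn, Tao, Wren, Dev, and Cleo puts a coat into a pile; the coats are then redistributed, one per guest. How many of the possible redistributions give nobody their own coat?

Count assignments avoiding every fixed point. For any j of the 6 guests fixed to their own coat, the other 6−j can be arranged in (6−j)! ways.
By inclusion–exclusion this is Σ_{j=0}^{6} (−1)^j C(6,j)·(6−j)!.
Computing: 720 − 720 + 360 − 120 + 30 − 6 + 1 = 265.

265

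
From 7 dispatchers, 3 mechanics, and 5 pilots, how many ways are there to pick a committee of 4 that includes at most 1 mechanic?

1155

Split by how many mechanics are chosen (0 through 1).
Sum: C(3,0)·C(12,4) + C(3,1)·C(12,3) = 495 + 660 = 1155.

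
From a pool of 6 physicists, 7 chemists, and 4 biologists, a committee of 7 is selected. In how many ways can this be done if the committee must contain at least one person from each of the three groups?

17283

Total 7-person selections from all 17: C(17,7) = 19448.
Selections missing a whole group: no physicists → C(11,7) = 330; no chemists → C(10,7) = 120; no biologists → C(13,7) = 1716.
Add back selections omitting two groups (i.e. drawn from a single group): C(6,7) + C(7,7) + C(4,7) = 1.
By inclusion–exclusion: 19448 − 2166 + 1 = 17283.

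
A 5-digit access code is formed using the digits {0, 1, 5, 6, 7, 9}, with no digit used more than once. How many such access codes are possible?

720

With no repetition, fill the 5 digits in order: 6 choices, then 5, down to 2.
6 × 5 × 4 × 3 × 2 = 720.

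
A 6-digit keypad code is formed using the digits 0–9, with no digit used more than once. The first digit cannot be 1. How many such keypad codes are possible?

The first digit has 10−1 = 9 choices (anything except 1).
The remaining 5 digits are filled from the other 9 symbols without repetition: 9 × 8 × 7 × 6 × 5 = 15120.
Total: 9 × 15120 = 136080.

136080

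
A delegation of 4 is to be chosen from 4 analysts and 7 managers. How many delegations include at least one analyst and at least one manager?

294

With no constraint there are C(11,4) = 330 possible selections.
Selections missing a whole group: no analysts → C(7,4) = 35; no managers → C(4,4) = 1.
Both groups omitted at once is impossible, so 330 − 36 = 294.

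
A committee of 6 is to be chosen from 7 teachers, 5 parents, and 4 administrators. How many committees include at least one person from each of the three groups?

Total 6-person selections from all 16: C(16,6) = 8008.
Subtract selections that omit an entire group: no teachers → C(9,6) = 84; no parents → C(11,6) = 462; no administrators → C(12,6) = 924.
Add back selections omitting two groups (i.e. drawn from a single group): C(7,6) + C(5,6) + C(4,6) = 7.
By inclusion–exclusion: 8008 − 1470 + 7 = 6545.

6545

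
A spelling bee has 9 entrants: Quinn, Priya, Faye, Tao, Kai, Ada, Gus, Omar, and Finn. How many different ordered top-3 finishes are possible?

There are 9 choices for 1st place, 8 for 2nd, and 7 for 3rd.
That gives 9 × 8 × 7 = 504.

504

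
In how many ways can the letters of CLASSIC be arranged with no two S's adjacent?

There are 7!/(2!·2!) = 1260 arrangements of CLASSIC in total.
If the two S's are adjacent, glue them into one block, leaving 6 items to arrange: (6)!/(2!) = 360 ways.
Subtracting, 1260 − 360 = 900 arrangements keep the S's apart.

900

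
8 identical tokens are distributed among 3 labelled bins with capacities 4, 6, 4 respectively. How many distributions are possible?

Ignoring the caps, the number of non-negative solutions to x_1+…+x_3 = 8 is C(10,2) = 45.
Subtract solutions that violate a single cap (substitute x_i' = x_i − (cap_i+1)): x_1 ≥ 5 gives C(5,2) = 10; x_2 ≥ 7 gives C(3,2) = 3; x_3 ≥ 5 gives C(5,2) = 10. Together 23.
No two caps can be exceeded simultaneously, so the pair terms are all 0.
By inclusion–exclusion the count is 45 − 23 + 0 = 22.

22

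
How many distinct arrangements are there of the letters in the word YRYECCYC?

1120

YRYECCYC has 8 letters with C appearing 3 times and Y appearing 3 times.
The number of distinct arrangements is 8!/(3!·3!) = 40320/36 = 1120.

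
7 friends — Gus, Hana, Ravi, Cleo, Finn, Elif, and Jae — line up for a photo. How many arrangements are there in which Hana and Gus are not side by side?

There are 7! = 5040 arrangements in all. If Hana and Gus are adjacent, merging them into one block gives 2·(6)! = 1440 arrangements.
Complementary counting: 5040 − 1440 = 3600.

3600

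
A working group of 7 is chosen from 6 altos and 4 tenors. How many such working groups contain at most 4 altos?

Split by how many altos are chosen (0 through 4).
Sum: C(6,0)·C(4,7) + C(6,1)·C(4,6) + C(6,2)·C(4,5) + C(6,3)·C(4,4) + C(6,4)·C(4,3) = 0 + 0 + 0 + 20 + 60 = 80.

80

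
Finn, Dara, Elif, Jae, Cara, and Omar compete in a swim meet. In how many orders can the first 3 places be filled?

This is an ordered selection of 3 from 6: P(6,3).
That gives 6 × 5 × 4 = 120.

120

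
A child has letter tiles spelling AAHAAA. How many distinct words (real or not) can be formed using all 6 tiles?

AAHAAA has 6 letters with A appearing 5 times.
So there are 6! / (5!) = 6 distinguishable arrangements.

6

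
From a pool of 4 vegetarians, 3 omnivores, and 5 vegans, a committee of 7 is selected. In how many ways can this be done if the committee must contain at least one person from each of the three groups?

747

Unrestricted: C(12,7) = 792 ways to pick any 7 of the 12.
Selections missing a whole group: no vegetarians → C(8,7) = 8; no omnivores → C(9,7) = 36; no vegans → C(7,7) = 1.
Add back selections omitting two groups (i.e. drawn from a single group): C(4,7) + C(3,7) + C(5,7) = 0.
By inclusion–exclusion: 792 − 45 + 0 = 747.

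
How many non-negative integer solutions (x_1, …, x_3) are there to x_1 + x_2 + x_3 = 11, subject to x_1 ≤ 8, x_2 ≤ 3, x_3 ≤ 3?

Without the upper bounds there are C(13,2) = 78 ways to split 11 among 3 variables.
Subtract solutions that violate a single cap (substitute x_i' = x_i − (cap_i+1)): x_1 ≥ 9 gives C(4,2) = 6; x_2 ≥ 4 gives C(9,2) = 36; x_3 ≥ 4 gives C(9,2) = 36. Together 78.
Add back pairs where two caps are both exceeded: 0 + 0 + 10 = 10.
By inclusion–exclusion the count is 78 − 78 + 10 = 10.

10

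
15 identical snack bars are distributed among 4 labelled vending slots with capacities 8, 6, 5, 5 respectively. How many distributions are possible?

By stars and bars, unrestricted non-negative solutions to x_1+…+x_4 = 15 number C(15+3,3) = 816.
Subtract solutions that violate a single cap (substitute x_i' = x_i − (cap_i+1)): x_1 ≥ 9 gives C(9,3) = 84; x_2 ≥ 7 gives C(11,3) = 165; x_3 ≥ 6 gives C(12,3) = 220; x_4 ≥ 6 gives C(12,3) = 220. Together 689.
Add back pairs where two caps are both exceeded: 0 + 1 + 1 + 10 + 10 + 20 = 42.
By inclusion–exclusion the count is 816 − 689 + 42 = 169.

169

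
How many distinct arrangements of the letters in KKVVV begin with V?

6

With the first slot taken by V, it remains to arrange the other 4 letters (KKVV).
Those 4 letters have K appearing twice and V appearing twice, giving (4)!/(2!·2!) = 6.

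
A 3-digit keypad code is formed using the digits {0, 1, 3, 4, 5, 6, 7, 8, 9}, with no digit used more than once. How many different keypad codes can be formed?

504

With no repetition, fill the 3 digits in order: 9 choices, then 8, down to 7.
9 × 8 × 7 = 504.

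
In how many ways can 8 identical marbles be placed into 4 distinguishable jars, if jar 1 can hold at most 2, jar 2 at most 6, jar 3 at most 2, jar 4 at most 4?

Without the upper bounds there are C(11,3) = 165 ways to split 8 among 4 jars.
Subtract solutions that violate a single cap (substitute x_i' = x_i − (cap_i+1)): x_1 ≥ 3 gives C(8,3) = 56; x_2 ≥ 7 gives C(4,3) = 4; x_3 ≥ 3 gives C(8,3) = 56; x_4 ≥ 5 gives C(6,3) = 20. Together 136.
Add back pairs where two caps are both exceeded: 0 + 10 + 1 + 0 + 0 + 1 = 12.
By inclusion–exclusion the count is 165 − 136 + 12 = 41.

41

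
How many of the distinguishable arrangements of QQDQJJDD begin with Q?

210

Fix Q in the first position and arrange the remaining 7 letters.
Those 7 letters have D appearing 3 times, J appearing twice, and Q appearing twice, giving (7)!/(3!·2!·2!) = 210.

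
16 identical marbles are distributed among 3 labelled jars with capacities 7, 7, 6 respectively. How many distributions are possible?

15

Without the upper bounds there are C(18,2) = 153 ways to split 16 among 3 jars.
Subtract solutions that violate a single cap (substitute x_i' = x_i − (cap_i+1)): x_1 ≥ 8 gives C(10,2) = 45; x_2 ≥ 8 gives C(10,2) = 45; x_3 ≥ 7 gives C(11,2) = 55. Together 145.
Add back pairs where two caps are both exceeded: 1 + 3 + 3 = 7.
By inclusion–exclusion the count is 153 − 145 + 7 = 15.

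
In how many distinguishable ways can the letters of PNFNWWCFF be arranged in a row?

15120

Letter multiplicities in PNFNWWCFF: C×1, F×3, N×2, P×1, W×2.
The number of distinct arrangements is 9!/(3!·2!·2!) = 362880/24 = 15120.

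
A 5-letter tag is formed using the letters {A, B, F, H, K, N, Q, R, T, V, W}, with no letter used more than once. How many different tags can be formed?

With no repetition, fill the 5 letters in order: 11 choices, then 10, down to 7.
That product is 11 × 10 × 9 × 8 × 7 = 55440.

55440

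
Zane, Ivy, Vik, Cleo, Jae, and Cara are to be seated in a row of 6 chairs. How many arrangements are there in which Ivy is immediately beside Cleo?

Glue Ivy and Cleo into one block (2 internal orders), leaving 5 units to arrange in a row.
That gives 2 × 5! = 2 × 120 = 240.

240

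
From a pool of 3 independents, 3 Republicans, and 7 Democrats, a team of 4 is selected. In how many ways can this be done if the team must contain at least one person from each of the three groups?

315

With no constraint there are C(13,4) = 715 possible selections.
Subtract selections that omit an entire group: no independents → C(10,4) = 210; no Republicans → C(10,4) = 210; no Democrats → C(6,4) = 15.
Add back selections omitting two groups (i.e. drawn from a single group): C(3,4) + C(3,4) + C(7,4) = 35.
By inclusion–exclusion: 715 − 435 + 35 = 315.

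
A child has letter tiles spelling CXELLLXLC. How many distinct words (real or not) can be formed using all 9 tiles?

3780

Letter multiplicities in CXELLLXLC: C×2, E×1, L×4, X×2.
Dividing 9! = 362880 by 4!·2!·2! = 96 for the repeated letters gives 3780.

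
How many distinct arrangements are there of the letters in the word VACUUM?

Letter multiplicities in VACUUM: A×1, C×1, M×1, U×2, V×1.
Dividing 6! = 720 by 2! = 2 for the repeated letters gives 360.

360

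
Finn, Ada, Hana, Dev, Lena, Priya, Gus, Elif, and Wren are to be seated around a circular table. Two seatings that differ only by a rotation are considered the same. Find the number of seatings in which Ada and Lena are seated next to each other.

Treat {Ada, Lena} as one unit (2 internal orders) and seat the resulting 8 units around the table: (7)! circular arrangements.
So 2 × (7)! = 2 × 5040 = 10080.

10080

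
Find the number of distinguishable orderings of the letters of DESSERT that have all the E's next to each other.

Treat the 2 copies of E as a single block. The multiset to arrange is then {EE, D, R, S, S, T}, 6 items in all.
That gives (6)!/(2!) = 360 arrangements.

360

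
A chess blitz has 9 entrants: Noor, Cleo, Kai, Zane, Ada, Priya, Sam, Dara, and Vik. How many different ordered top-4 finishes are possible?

3024

This is an ordered selection of 4 from 9: P(9,4).
That gives 9 × 8 × 7 × 6 = 3024.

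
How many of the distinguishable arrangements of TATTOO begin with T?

30

Fix T in the first position and arrange the remaining 5 letters.
Those 5 letters have O appearing twice and T appearing twice, giving (5)!/(2!·2!) = 30.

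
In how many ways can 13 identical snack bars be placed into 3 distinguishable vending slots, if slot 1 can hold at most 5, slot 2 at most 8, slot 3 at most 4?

By stars and bars, unrestricted non-negative solutions to x_1+…+x_3 = 13 number C(13+2,2) = 105.
Subtract solutions that violate a single cap (substitute x_i' = x_i − (cap_i+1)): x_1 ≥ 6 gives C(9,2) = 36; x_2 ≥ 9 gives C(6,2) = 15; x_3 ≥ 5 gives C(10,2) = 45. Together 96.
Add back pairs where two caps are both exceeded: 0 + 6 + 0 = 6.
By inclusion–exclusion the count is 105 − 96 + 6 = 15.

15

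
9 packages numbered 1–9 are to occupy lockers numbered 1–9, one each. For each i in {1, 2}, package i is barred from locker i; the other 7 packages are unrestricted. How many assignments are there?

287280

Let Aᵢ (for i ∈ {1, 2}) be the placements that put package i in its forbidden locker. Any j of these fix j positions, leaving (9−j)! ways to fill the rest, and there are C(2,j) ways to pick which j.
By inclusion–exclusion, the number of valid placements is Σ_{j=0}^{2} (−1)^j C(2,j)·(9−j)!.
Computing: 362880 − 80640 + 5040 = 287280.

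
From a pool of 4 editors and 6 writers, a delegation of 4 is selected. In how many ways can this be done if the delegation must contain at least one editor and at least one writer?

With no constraint there are C(10,4) = 210 possible selections.
Selections missing a whole group: no editors → C(6,4) = 15; no writers → C(4,4) = 1.
Both groups omitted at once is impossible, so 210 − 16 = 194.

194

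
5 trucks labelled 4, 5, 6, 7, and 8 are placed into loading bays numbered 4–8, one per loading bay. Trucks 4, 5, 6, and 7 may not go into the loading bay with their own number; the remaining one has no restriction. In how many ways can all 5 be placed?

53

Let Aᵢ (for 4 ≤ i ≤ 7) be the placements that put truck i in its forbidden loading bay. Any j of these fix j positions, leaving (5−j)! ways to fill the rest, and there are C(4,j) ways to pick which j.
By inclusion–exclusion, the number of valid placements is Σ_{j=0}^{4} (−1)^j C(4,j)·(5−j)!.
Computing: 120 − 96 + 36 − 8 + 1 = 53.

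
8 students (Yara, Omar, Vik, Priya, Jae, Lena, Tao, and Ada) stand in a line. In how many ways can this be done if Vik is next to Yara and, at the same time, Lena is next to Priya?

2880

Treat {Vik,Yara} as one block (2 orders) and {Lena,Priya} as another (2 orders).
That leaves 6 units to arrange: 2 × 2 × 6! = 4 × 720 = 2880.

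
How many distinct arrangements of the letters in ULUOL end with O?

6

With the last slot taken by O, it remains to arrange the other 4 letters (ULUL).
Those 4 letters have L appearing twice and U appearing twice, giving (4)!/(2!·2!) = 6.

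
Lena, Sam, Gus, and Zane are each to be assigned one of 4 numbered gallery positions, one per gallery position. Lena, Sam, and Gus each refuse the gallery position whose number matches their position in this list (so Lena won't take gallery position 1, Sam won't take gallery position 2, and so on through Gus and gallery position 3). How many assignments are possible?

Let Aᵢ (for i ∈ {1, 2, 3}) be the placements that put person i in their forbidden gallery position. Any j of these fix j positions, leaving (4−j)! ways to fill the rest, and there are C(3,j) ways to pick which j.
By inclusion–exclusion, the number of valid placements is Σ_{j=0}^{3} (−1)^j C(3,j)·(4−j)!.
Computing: 24 − 18 + 6 − 1 = 11.

11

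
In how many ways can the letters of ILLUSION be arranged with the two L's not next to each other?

7560

There are 8!/(2!·2!) = 10080 arrangements of ILLUSION in total.
If the two L's are adjacent, glue them into one block, leaving 7 items to arrange: (7)!/(2!) = 2520 ways.
Hence 10080 − 2520 = 7560.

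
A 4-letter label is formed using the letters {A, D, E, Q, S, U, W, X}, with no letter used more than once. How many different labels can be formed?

1680

This is a permutation of 4 out of 8: P(8,4) = 8!/4!.
8 × 7 × 6 × 5 = 1680.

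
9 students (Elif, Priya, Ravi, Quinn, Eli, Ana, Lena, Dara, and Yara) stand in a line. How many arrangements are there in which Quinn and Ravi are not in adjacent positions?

Of the 9! = 362880 arrangements, those with Quinn and Ravi adjacent number 2 × 8! = 80640 (treat the pair as a block with 2 internal orders).
Complementary counting: 362880 − 80640 = 282240.

282240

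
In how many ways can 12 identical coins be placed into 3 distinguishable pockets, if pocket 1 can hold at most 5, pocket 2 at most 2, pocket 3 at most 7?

6

Without the upper bounds there are C(14,2) = 91 ways to split 12 among 3 pockets.
Subtract solutions that violate a single cap (substitute x_i' = x_i − (cap_i+1)): x_1 ≥ 6 gives C(8,2) = 28; x_2 ≥ 3 gives C(11,2) = 55; x_3 ≥ 8 gives C(6,2) = 15. Together 98.
Add back pairs where two caps are both exceeded: 10 + 0 + 3 = 13.
By inclusion–exclusion the count is 91 − 98 + 13 = 6.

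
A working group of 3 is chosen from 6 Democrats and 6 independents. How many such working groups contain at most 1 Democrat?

Split by how many Democrats are chosen (0 through 1).
Sum: C(6,0)·C(6,3) + C(6,1)·C(6,2) = 20 + 90 = 110.

110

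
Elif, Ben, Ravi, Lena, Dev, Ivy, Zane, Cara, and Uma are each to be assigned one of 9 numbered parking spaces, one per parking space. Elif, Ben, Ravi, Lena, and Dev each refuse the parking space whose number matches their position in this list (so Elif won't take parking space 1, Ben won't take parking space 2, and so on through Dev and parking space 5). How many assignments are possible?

205056

Let Aᵢ (for 1 ≤ i ≤ 5) be the placements that put person i in their forbidden parking space. Any j of these fix j positions, leaving (9−j)! ways to fill the rest, and there are C(5,j) ways to pick which j.
By inclusion–exclusion, the number of valid placements is Σ_{j=0}^{5} (−1)^j C(5,j)·(9−j)!.
Computing: 362880 − 201600 + 50400 − 7200 + 600 − 24 = 205056.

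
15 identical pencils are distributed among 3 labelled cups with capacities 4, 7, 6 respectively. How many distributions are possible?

6

Without the upper bounds there are C(17,2) = 136 ways to split 15 among 3 cups.
Subtract solutions that violate a single cap (substitute x_i' = x_i − (cap_i+1)): x_1 ≥ 5 gives C(12,2) = 66; x_2 ≥ 8 gives C(9,2) = 36; x_3 ≥ 7 gives C(10,2) = 45. Together 147.
Add back pairs where two caps are both exceeded: 6 + 10 + 1 = 17.
By inclusion–exclusion the count is 136 − 147 + 17 = 6.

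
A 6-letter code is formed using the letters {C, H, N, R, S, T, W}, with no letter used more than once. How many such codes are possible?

Choose and order 6 of the 7 symbols: the first letter has 7 options, the next 6, and so on down to 2.
7 × 6 × 5 × 4 × 3 × 2 = 5040.

5040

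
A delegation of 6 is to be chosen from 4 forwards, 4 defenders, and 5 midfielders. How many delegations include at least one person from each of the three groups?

With no constraint there are C(13,6) = 1716 possible selections.
Subtract selections that omit an entire group: no forwards → C(9,6) = 84; no defenders → C(9,6) = 84; no midfielders → C(8,6) = 28.
Add back selections omitting two groups (i.e. drawn from a single group): C(4,6) + C(4,6) + C(5,6) = 0.
By inclusion–exclusion: 1716 − 196 + 0 = 1520.

1520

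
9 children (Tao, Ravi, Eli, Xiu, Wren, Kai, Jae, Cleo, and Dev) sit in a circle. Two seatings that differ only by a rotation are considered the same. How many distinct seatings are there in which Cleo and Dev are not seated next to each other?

Without the restriction there are (8)! = 40320 seatings.
Seatings with Cleo beside Dev: treat them as a block with 2 internal orders, giving 2 × (7)! = 10080.
Subtracting, 40320 − 10080 = 30240.

30240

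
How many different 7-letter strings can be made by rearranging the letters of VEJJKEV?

630

Letter multiplicities in VEJJKEV: E×2, J×2, K×1, V×2.
So there are 7! / (2!·2!·2!) = 630 distinguishable arrangements.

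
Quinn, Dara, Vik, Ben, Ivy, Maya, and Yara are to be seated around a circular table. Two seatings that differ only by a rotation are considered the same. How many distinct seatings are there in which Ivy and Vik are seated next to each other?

Glue Ivy and Vik into a block (2 internal orders). Seating 6 units around a circle gives (5)! arrangements.
So 2 × (5)! = 2 × 120 = 240.

240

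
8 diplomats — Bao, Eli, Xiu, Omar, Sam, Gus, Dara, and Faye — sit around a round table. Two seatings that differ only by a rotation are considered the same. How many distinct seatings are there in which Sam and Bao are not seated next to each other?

Without the restriction there are (7)! = 5040 seatings.
Those with Sam next to Bao: fuse the pair into one unit and seat 7 units around a circle — 2·(6)! = 1440.
Subtracting, 5040 − 1440 = 3600.

3600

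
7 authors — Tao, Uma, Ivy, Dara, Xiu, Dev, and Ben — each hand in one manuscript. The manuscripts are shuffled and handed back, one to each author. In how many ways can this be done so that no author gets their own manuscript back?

Count assignments avoiding every fixed point. For any j of the 7 authors fixed to their own manuscript, the other 7−j can be arranged in (7−j)! ways.
By inclusion–exclusion this is Σ_{j=0}^{7} (−1)^j C(7,j)·(7−j)!.
Computing: 5040 − 5040 + 2520 − 840 + 210 − 42 + 7 − 1 = 1854.

1854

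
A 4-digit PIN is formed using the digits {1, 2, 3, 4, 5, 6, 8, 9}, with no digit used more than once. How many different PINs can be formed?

Choose and order 4 of the 8 symbols: the first digit has 8 options, the next 7, then 6, 5.
8 × 7 × 6 × 5 = 1680.

1680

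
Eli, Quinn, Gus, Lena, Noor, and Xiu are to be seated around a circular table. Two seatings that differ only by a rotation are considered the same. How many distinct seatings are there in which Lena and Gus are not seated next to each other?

72

All circular seatings of 6 people number (5)! = 120.
Seatings with Lena beside Gus: treat them as a block with 2 internal orders, giving 2 × (4)! = 48.
Subtracting, 120 − 48 = 72.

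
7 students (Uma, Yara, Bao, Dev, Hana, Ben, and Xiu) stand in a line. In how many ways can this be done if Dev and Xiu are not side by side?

Of the 7! = 5040 arrangements, those with Dev and Xiu adjacent number 2 × 6! = 1440 (treat the pair as a block with 2 internal orders).
So 5040 − 1440 = 3600 arrangements keep them apart.

3600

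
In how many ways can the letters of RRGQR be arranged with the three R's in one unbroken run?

Treat the 3 copies of R as a single block. The multiset to arrange is then {RRR, G, Q}, 3 items in all.
All 3 items are distinct, so there are (3)! = 6 arrangements.

6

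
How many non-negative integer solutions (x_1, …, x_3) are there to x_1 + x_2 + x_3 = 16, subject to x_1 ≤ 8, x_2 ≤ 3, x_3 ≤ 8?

By stars and bars, unrestricted non-negative solutions to x_1+…+x_3 = 16 number C(16+2,2) = 153.
Subtract solutions that violate a single cap (substitute x_i' = x_i − (cap_i+1)): x_1 ≥ 9 gives C(9,2) = 36; x_2 ≥ 4 gives C(14,2) = 91; x_3 ≥ 9 gives C(9,2) = 36. Together 163.
Add back pairs where two caps are both exceeded: 10 + 0 + 10 = 20.
By inclusion–exclusion the count is 153 − 163 + 20 = 10.

10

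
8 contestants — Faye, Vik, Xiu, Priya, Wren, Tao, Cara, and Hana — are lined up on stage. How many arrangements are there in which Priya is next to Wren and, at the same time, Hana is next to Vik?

Treat {Priya,Wren} as one block (2 orders) and {Hana,Vik} as another (2 orders).
That leaves 6 units to arrange: 2 × 2 × 6! = 4 × 720 = 2880.

2880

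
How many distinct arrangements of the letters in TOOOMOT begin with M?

15

With the first slot taken by M, it remains to arrange the other 6 letters (TOOOOT).
Those 6 letters have O appearing 4 times and T appearing twice, giving (6)!/(4!·2!) = 15.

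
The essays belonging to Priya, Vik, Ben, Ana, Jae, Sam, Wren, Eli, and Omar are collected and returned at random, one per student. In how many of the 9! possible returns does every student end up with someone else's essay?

133496

Let Aᵢ be the assignments in which student i gets their own essay. We want the size of the complement of A₁∪…∪A_9.
By inclusion–exclusion this is Σ_{j=0}^{9} (−1)^j C(9,j)·(9−j)!.
Computing: 362880 − 362880 + 181440 − 60480 + 15120 − 3024 + 504 − 72 + 9 − 1 = 133496.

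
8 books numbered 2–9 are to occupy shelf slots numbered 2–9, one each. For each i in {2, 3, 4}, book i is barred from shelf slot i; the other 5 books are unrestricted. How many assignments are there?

27240

Let Aᵢ (for i ∈ {2, 3, 4}) be the placements that put book i in its forbidden shelf slot. Any j of these fix j positions, leaving (8−j)! ways to fill the rest, and there are C(3,j) ways to pick which j.
By inclusion–exclusion, the number of valid placements is Σ_{j=0}^{3} (−1)^j C(3,j)·(8−j)!.
Computing: 40320 − 15120 + 2160 − 120 = 27240.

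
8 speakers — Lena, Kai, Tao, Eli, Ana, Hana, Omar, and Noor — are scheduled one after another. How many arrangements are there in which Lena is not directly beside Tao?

30240

There are 8! = 40320 arrangements in all. If Lena and Tao are adjacent, merging them into one block gives 2·(7)! = 10080 arrangements.
So 40320 − 10080 = 30240 arrangements keep them apart.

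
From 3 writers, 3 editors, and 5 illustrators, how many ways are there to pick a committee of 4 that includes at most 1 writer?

Split by how many writers are chosen (0 through 1).
Sum: C(3,0)·C(8,4) + C(3,1)·C(8,3) = 70 + 168 = 238.

238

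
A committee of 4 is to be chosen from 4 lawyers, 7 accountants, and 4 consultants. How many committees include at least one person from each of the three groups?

With no constraint there are C(15,4) = 1365 possible selections.
Subtract selections that omit an entire group: no lawyers → C(11,4) = 330; no accountants → C(8,4) = 70; no consultants → C(11,4) = 330.
Add back selections omitting two groups (i.e. drawn from a single group): C(4,4) + C(7,4) + C(4,4) = 37.
By inclusion–exclusion: 1365 − 730 + 37 = 672.

672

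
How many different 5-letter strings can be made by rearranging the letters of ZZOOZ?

10

ZZOOZ has 5 letters with O appearing twice and Z appearing 3 times.
The number of distinct arrangements is 5!/(3!·2!) = 120/12 = 10.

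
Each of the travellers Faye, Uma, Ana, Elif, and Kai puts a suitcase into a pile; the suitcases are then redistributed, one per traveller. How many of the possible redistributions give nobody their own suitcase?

44

Let Aᵢ be the assignments in which traveller i gets their own suitcase. We want the size of the complement of A₁∪…∪A_5.
By inclusion–exclusion this is Σ_{j=0}^{5} (−1)^j C(5,j)·(5−j)!.
Computing: 120 − 120 + 60 − 20 + 5 − 1 = 44.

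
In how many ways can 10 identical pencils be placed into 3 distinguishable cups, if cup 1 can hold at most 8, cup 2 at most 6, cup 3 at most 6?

43

Ignoring the caps, the number of non-negative solutions to x_1+…+x_3 = 10 is C(12,2) = 66.
Subtract solutions that violate a single cap (substitute x_i' = x_i − (cap_i+1)): x_1 ≥ 9 gives C(3,2) = 3; x_2 ≥ 7 gives C(5,2) = 10; x_3 ≥ 7 gives C(5,2) = 10. Together 23.
No two caps can be exceeded simultaneously, so the pair terms are all 0.
By inclusion–exclusion the count is 66 − 23 + 0 = 43.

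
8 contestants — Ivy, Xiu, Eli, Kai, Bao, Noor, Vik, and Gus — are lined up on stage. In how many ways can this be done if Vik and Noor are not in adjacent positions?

There are 8! = 40320 arrangements in all. If Vik and Noor are adjacent, merging them into one block gives 2·(7)! = 10080 arrangements.
So 40320 − 10080 = 30240 arrangements keep them apart.

30240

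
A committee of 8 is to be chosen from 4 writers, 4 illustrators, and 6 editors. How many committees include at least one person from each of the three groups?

Unrestricted: C(14,8) = 3003 ways to pick any 8 of the 14.
Subtract selections that omit an entire group: no writers → C(10,8) = 45; no illustrators → C(10,8) = 45; no editors → C(8,8) = 1.
Add back selections omitting two groups (i.e. drawn from a single group): C(4,8) + C(4,8) + C(6,8) = 0.
By inclusion–exclusion: 3003 − 91 + 0 = 2912.

2912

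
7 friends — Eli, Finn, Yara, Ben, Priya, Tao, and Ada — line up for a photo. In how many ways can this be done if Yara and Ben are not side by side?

3600

There are 7! = 5040 arrangements in all. If Yara and Ben are adjacent, merging them into one block gives 2·(6)! = 1440 arrangements.
So 5040 − 1440 = 3600 arrangements keep them apart.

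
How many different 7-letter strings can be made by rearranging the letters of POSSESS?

210

Letter multiplicities in POSSESS: E×1, O×1, P×1, S×4.
Dividing 7! = 5040 by 4! = 24 for the repeated letters gives 210.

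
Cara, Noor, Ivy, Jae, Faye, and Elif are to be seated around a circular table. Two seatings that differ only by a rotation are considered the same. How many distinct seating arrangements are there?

120

Seat Cara anywhere (absorbing the rotational symmetry), then permute the other 5: (5)! = 120.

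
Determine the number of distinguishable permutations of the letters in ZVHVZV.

60

The 6 letters of ZVHVZV have repeats: V appearing 3 times and Z appearing twice.
So there are 6! / (3!·2!) = 60 distinguishable arrangements.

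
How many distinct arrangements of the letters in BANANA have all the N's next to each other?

Treat the 2 copies of N as a single block. The multiset to arrange is then {NN, A, A, A, B}, 5 items in all.
That gives (5)!/(3!) = 20 arrangements.

20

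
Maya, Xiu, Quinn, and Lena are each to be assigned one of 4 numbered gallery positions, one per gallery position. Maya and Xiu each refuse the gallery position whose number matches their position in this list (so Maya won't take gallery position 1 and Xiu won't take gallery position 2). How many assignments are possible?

14

Let Aᵢ (for i ∈ {1, 2}) be the placements that put person i in their forbidden gallery position. Any j of these fix j positions, leaving (4−j)! ways to fill the rest, and there are C(2,j) ways to pick which j.
By inclusion–exclusion, the number of valid placements is Σ_{j=0}^{2} (−1)^j C(2,j)·(4−j)!.
Computing: 24 − 12 + 2 = 14.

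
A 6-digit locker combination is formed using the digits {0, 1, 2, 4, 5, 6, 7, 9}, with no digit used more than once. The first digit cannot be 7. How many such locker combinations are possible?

The first digit has 8−1 = 7 choices (anything except 7).
The remaining 5 digits are filled from the other 7 symbols without repetition: 7 × 6 × 5 × 4 × 3 = 2520.
Total: 7 × 2520 = 17640.

17640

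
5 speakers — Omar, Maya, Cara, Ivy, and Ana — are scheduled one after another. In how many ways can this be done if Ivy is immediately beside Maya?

48

Place the 3 others and the Ivy-Maya pair as 4 objects in a line; the pair has 2 internal arrangements.
That gives 2 × 4! = 2 × 24 = 48.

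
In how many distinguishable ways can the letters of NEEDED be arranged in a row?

60

Letter multiplicities in NEEDED: D×2, E×3, N×1.
So there are 6! / (3!·2!) = 60 distinguishable arrangements.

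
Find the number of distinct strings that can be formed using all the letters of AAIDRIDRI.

7560

AAIDRIDRI has 9 letters with A appearing twice, D appearing twice, I appearing 3 times, and R appearing twice.
Dividing 9! = 362880 by 3!·2!·2!·2! = 48 for the repeated letters gives 7560.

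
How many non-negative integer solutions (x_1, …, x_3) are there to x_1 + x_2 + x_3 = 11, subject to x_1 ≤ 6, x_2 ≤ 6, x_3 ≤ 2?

By stars and bars, unrestricted non-negative solutions to x_1+…+x_3 = 11 number C(11+2,2) = 78.
Subtract solutions that violate a single cap (substitute x_i' = x_i − (cap_i+1)): x_1 ≥ 7 gives C(6,2) = 15; x_2 ≥ 7 gives C(6,2) = 15; x_3 ≥ 3 gives C(10,2) = 45. Together 75.
Add back pairs where two caps are both exceeded: 0 + 3 + 3 = 6.
By inclusion–exclusion the count is 78 − 75 + 6 = 9.

9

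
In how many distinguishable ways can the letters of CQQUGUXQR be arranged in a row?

The 9 letters of CQQUGUXQR have repeats: Q appearing 3 times and U appearing twice.
Dividing 9! = 362880 by 3!·2! = 12 for the repeated letters gives 30240.

30240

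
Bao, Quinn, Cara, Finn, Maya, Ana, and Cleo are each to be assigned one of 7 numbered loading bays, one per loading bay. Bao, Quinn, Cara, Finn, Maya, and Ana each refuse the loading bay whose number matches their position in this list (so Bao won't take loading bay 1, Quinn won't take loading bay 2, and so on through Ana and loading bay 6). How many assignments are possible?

Let Aᵢ (for 1 ≤ i ≤ 6) be the placements that put person i in their forbidden loading bay. Any j of these fix j positions, leaving (7−j)! ways to fill the rest, and there are C(6,j) ways to pick which j.
By inclusion–exclusion, the number of valid placements is Σ_{j=0}^{6} (−1)^j C(6,j)·(7−j)!.
Computing: 5040 − 4320 + 1800 − 480 + 90 − 12 + 1 = 2119.

2119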